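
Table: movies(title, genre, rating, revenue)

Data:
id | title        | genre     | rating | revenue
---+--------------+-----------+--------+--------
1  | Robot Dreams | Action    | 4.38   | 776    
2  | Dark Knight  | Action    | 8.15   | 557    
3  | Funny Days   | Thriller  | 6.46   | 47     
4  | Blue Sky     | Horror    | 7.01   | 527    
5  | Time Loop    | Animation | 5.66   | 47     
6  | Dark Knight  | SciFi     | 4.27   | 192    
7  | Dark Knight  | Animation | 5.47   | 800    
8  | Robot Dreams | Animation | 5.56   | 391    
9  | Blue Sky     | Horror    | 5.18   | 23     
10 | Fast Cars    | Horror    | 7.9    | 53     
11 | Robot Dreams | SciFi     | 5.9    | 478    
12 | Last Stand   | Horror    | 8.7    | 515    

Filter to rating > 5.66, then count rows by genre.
SELECT genre, COUNT(*)
FROM movies
WHERE rating > 5.66
GROUP BY genre

Note: WHERE filters rows before grouping.

Result:
  Action: 1
  Horror: 3
  SciFi: 1
  Thriller: 1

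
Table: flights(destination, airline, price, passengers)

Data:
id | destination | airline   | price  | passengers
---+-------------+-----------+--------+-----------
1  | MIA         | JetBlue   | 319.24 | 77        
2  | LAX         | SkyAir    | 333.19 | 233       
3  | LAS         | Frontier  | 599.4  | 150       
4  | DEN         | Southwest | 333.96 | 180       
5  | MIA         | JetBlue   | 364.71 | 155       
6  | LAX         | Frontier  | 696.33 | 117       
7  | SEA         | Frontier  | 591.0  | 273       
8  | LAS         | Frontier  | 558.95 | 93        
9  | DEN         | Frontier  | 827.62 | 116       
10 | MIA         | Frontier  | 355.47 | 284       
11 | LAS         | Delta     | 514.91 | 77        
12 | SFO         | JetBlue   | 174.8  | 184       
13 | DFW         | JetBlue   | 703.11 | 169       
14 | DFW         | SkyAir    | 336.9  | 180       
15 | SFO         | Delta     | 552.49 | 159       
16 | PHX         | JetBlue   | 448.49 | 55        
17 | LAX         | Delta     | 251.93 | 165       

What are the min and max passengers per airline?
SELECT airline, MIN(passengers), MAX(passengers)
FROM flights
GROUP BY airline

Result:
  Delta: min=77, max=165
  Frontier: min=93, max=284
  JetBlue: min=55, max=184
  SkyAir: min=180, max=233
  Southwest: min=180, max=180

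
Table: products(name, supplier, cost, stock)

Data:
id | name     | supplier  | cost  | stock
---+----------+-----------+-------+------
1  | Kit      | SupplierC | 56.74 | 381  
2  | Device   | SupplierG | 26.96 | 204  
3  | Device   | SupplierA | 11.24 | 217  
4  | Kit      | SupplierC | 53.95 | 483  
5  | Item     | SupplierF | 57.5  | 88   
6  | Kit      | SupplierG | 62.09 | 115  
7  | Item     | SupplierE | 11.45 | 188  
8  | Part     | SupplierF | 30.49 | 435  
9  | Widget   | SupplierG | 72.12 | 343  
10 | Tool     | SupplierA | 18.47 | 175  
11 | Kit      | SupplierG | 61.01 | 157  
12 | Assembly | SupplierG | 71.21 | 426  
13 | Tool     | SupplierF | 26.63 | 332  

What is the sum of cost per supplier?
SELECT supplier, SUM(cost) as result
FROM products
GROUP BY supplier

Result:
  SupplierA: 29.71
  SupplierC: 110.69
  SupplierE: 11.45
  SupplierF: 114.62
  SupplierG: 293.39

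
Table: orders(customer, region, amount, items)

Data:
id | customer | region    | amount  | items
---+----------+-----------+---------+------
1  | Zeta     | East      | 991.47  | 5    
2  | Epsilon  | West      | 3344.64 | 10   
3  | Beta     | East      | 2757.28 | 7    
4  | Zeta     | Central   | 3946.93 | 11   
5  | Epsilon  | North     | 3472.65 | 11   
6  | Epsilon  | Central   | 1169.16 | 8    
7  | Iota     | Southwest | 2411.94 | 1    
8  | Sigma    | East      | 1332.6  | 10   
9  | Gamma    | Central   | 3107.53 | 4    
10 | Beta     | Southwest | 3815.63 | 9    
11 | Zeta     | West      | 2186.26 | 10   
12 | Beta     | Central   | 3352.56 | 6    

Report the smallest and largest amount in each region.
SELECT region, MIN(amount), MAX(amount)
FROM orders
GROUP BY region

Result:
  Central: min=1169.16, max=3946.93
  East: min=991.47, max=2757.28
  North: min=3472.65, max=3472.65
  Southwest: min=2411.94, max=3815.63
  West: min=2186.26, max=3344.64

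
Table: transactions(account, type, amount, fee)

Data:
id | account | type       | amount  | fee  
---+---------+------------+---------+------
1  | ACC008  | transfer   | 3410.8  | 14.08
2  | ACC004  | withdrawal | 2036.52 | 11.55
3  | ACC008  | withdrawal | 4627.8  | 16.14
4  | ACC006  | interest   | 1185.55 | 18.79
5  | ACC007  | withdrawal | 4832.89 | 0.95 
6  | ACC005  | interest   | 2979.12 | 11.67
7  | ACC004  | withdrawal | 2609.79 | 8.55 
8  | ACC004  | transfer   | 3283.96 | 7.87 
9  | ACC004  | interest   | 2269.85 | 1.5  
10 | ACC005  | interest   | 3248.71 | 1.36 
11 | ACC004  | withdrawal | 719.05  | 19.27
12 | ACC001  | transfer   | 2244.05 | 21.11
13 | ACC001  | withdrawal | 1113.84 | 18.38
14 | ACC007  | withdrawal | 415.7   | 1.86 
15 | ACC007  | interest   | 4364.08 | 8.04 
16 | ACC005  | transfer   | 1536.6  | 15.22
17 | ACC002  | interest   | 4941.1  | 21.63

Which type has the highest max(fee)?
SELECT type, MAX(fee) as val
FROM transactions
GROUP BY type
ORDER BY val DESC
LIMIT 1

Result: interest with max(fee) = 21.63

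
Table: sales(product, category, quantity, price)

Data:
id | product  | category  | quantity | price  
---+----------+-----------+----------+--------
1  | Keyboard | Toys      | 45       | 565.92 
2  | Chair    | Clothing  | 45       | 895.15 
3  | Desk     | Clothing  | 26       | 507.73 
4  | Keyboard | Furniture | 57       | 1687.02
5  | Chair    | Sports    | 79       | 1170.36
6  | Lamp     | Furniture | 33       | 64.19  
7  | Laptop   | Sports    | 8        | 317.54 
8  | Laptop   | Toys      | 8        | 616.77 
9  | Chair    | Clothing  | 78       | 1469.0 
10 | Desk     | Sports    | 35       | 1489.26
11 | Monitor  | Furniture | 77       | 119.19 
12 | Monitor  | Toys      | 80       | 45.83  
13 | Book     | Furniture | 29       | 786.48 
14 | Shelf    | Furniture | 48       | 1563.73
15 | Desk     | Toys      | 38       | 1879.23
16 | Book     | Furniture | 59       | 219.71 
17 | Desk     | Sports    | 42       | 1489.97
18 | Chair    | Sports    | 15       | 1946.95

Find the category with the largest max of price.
SELECT category, MAX(price) as val
FROM sales
GROUP BY category
ORDER BY val DESC
LIMIT 1

Result: Sports with max(price) = 1946.95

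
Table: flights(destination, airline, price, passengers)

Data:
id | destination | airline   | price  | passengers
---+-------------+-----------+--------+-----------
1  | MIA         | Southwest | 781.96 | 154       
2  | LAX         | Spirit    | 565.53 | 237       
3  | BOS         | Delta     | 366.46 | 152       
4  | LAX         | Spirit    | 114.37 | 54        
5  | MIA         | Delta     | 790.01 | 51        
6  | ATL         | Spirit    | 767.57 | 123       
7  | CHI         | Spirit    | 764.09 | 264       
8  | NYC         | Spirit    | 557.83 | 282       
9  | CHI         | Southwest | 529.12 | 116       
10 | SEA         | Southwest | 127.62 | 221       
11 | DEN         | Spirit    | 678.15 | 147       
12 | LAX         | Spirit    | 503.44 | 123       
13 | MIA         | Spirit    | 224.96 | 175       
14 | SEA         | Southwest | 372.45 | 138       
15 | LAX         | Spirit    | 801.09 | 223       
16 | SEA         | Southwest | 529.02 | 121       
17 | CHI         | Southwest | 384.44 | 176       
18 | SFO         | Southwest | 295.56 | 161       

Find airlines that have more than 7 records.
SELECT airline, COUNT(*) as cnt
FROM flights
GROUP BY airline
HAVING COUNT(*) > 7

Result:
  Spirit: 9

Note: HAVING filters groups after aggregation, WHERE filters rows before.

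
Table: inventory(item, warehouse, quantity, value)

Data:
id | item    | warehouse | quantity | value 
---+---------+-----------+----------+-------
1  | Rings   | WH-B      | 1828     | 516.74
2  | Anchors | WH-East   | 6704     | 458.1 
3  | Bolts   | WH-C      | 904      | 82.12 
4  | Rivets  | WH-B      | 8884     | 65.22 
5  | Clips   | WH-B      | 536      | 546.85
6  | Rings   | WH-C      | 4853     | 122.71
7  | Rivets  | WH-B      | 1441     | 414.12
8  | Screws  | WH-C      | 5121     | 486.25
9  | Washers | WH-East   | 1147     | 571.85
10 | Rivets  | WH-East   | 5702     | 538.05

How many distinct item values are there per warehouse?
SELECT warehouse, COUNT(DISTINCT item)
FROM inventory
GROUP BY warehouse

Result:
  WH-B: 3 distinct
  WH-C: 3 distinct
  WH-East: 3 distinct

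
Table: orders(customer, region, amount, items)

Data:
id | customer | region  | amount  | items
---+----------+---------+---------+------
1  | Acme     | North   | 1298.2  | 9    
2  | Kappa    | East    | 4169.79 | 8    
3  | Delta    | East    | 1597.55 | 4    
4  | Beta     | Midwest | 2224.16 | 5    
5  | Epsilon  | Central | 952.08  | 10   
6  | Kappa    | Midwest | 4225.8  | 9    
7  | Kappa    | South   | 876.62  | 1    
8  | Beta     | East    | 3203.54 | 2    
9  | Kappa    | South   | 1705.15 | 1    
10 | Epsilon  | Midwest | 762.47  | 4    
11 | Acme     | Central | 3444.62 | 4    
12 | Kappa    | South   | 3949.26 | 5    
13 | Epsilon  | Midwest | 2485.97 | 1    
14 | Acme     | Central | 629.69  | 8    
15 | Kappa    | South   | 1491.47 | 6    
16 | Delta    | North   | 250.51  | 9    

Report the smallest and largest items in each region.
SELECT region, MIN(items), MAX(items)
FROM orders
GROUP BY region

Result:
  Central: min=4, max=10
  East: min=2, max=8
  Midwest: min=1, max=9
  North: min=9, max=9
  South: min=1, max=6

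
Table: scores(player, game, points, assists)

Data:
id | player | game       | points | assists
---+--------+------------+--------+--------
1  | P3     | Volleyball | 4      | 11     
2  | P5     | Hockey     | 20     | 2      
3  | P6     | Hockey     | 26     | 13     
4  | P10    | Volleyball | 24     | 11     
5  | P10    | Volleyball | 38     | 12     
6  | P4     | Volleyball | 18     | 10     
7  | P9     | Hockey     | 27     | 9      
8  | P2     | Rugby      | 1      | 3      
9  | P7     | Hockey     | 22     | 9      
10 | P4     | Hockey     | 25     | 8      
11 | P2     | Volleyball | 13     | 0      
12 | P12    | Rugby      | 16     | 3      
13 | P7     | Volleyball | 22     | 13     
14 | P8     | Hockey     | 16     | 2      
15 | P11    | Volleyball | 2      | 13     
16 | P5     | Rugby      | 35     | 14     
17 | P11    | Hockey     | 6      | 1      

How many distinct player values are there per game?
SELECT game, COUNT(DISTINCT player)
FROM scores
GROUP BY game

Result:
  Hockey: 7 distinct
  Rugby: 3 distinct
  Volleyball: 6 distinct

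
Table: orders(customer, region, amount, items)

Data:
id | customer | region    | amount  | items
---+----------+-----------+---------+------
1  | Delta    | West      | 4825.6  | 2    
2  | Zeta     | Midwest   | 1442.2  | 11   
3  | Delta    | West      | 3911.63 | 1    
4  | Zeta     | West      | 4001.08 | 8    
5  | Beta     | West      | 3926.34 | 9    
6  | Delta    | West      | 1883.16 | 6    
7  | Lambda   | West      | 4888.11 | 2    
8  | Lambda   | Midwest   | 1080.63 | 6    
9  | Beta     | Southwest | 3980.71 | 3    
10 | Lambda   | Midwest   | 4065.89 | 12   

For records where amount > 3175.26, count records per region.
SELECT region, COUNT(*)
FROM orders
WHERE amount > 3175.26
GROUP BY region

Note: WHERE filters rows before grouping.

Result:
  Midwest: 1
  Southwest: 1
  West: 5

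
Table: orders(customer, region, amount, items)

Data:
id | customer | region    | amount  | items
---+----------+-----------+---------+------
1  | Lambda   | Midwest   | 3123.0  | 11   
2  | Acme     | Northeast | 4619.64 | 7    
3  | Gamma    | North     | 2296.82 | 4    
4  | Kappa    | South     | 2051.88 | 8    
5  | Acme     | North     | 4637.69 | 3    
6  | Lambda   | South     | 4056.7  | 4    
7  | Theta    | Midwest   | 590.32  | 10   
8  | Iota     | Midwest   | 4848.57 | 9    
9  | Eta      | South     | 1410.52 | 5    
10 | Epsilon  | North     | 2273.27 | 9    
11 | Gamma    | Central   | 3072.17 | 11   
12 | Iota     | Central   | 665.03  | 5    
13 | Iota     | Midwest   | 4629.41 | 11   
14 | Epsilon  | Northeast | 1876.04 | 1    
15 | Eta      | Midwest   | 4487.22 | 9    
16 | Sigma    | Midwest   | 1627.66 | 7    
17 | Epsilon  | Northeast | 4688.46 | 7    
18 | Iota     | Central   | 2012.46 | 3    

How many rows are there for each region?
SELECT region, COUNT(*) as count
FROM orders
GROUP BY region

Result:
  Central: 3
  Midwest: 6
  North: 3
  Northeast: 3
  South: 3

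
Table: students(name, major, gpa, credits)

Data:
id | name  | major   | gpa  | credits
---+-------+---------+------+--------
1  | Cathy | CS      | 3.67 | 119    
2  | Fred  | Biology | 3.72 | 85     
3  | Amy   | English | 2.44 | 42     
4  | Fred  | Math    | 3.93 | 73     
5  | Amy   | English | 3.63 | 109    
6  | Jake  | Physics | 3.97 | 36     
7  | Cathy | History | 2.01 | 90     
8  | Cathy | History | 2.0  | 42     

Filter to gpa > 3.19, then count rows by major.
SELECT major, COUNT(*)
FROM students
WHERE gpa > 3.19
GROUP BY major

Note: WHERE filters rows before grouping.

Result:
  Biology: 1
  CS: 1
  English: 1
  Math: 1
  Physics: 1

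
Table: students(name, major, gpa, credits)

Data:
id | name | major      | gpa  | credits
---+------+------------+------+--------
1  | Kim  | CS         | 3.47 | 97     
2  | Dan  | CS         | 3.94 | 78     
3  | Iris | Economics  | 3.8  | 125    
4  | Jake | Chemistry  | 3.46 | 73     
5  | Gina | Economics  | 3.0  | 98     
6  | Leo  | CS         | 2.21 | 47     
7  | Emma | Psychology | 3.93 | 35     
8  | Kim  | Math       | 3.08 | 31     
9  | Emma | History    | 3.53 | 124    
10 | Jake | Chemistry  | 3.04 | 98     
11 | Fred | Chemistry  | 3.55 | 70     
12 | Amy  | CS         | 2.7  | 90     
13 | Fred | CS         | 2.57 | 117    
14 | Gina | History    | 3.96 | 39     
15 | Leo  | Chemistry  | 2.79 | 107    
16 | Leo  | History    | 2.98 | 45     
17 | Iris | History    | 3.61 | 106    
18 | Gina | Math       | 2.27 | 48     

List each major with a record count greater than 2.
SELECT major, COUNT(*) as cnt
FROM students
GROUP BY major
HAVING COUNT(*) > 2

Result:
  CS: 5
  Chemistry: 4
  History: 4

Note: HAVING filters groups after aggregation, WHERE filters rows before.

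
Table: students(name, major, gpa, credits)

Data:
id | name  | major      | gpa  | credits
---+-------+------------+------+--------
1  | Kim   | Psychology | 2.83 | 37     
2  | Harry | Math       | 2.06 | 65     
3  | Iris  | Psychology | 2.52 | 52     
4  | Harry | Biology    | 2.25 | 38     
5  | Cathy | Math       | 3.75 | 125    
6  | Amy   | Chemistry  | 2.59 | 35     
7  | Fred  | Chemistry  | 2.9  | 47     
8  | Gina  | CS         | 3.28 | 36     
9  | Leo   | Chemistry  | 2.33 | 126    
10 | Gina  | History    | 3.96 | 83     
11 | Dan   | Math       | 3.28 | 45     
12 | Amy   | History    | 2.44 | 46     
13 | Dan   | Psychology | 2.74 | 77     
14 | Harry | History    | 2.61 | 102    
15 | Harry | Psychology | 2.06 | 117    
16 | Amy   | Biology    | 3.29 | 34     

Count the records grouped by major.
SELECT major, COUNT(*) as count
FROM students
GROUP BY major

Result:
  Biology: 2
  CS: 1
  Chemistry: 3
  History: 3
  Math: 3
  Psychology: 4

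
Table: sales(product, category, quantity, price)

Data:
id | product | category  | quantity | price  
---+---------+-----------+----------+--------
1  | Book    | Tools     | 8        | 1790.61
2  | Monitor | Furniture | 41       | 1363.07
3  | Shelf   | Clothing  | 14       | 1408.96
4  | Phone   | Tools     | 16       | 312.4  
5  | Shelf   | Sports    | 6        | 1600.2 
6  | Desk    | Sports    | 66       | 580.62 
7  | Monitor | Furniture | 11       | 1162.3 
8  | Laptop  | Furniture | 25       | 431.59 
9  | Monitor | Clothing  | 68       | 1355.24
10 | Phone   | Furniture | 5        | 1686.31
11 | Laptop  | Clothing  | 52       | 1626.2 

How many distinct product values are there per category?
SELECT category, COUNT(DISTINCT product)
FROM sales
GROUP BY category

Result:
  Clothing: 3 distinct
  Furniture: 3 distinct
  Sports: 2 distinct
  Tools: 2 distinct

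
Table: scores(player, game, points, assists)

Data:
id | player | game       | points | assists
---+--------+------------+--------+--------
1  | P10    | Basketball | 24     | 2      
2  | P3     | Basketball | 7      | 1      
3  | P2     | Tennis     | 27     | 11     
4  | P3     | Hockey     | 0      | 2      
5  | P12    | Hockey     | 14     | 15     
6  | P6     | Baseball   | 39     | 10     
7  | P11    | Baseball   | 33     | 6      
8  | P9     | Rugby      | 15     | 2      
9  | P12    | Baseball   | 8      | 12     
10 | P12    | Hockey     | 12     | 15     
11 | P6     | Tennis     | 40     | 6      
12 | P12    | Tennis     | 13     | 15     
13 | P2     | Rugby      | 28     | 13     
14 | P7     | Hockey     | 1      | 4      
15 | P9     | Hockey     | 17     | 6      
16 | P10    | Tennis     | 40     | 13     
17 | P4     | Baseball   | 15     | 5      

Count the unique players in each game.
SELECT game, COUNT(DISTINCT player)
FROM scores
GROUP BY game

Result:
  Baseball: 4 distinct
  Basketball: 2 distinct
  Hockey: 4 distinct
  Rugby: 2 distinct
  Tennis: 4 distinct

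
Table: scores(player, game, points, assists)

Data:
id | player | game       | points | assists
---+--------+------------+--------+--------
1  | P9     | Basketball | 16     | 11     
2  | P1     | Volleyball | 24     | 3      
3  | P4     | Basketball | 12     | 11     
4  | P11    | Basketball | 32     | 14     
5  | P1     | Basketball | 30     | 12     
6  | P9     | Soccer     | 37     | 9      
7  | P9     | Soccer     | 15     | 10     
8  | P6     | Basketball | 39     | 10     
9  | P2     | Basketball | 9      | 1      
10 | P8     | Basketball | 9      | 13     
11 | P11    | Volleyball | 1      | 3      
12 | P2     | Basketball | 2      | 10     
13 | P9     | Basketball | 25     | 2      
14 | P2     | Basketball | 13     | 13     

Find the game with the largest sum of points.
SELECT game, SUM(points) as val
FROM scores
GROUP BY game
ORDER BY val DESC
LIMIT 1

Result: Basketball with sum(points) = 187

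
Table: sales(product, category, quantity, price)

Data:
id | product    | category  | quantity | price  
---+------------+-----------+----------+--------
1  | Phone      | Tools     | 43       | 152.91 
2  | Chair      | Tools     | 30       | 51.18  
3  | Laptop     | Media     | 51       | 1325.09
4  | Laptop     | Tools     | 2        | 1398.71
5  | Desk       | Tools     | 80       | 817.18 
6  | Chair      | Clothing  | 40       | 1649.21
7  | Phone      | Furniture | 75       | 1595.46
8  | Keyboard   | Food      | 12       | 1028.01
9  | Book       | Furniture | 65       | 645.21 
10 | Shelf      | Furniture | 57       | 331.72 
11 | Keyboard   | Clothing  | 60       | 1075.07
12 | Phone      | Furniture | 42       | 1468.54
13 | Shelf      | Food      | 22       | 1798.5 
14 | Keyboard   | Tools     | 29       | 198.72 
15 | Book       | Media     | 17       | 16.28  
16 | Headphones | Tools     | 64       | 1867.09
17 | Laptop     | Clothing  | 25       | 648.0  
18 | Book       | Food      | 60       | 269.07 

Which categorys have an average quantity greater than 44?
SELECT category, AVG(quantity)
FROM sales
GROUP BY category
HAVING AVG(quantity) > 44

Result:
  Furniture: avg=59.75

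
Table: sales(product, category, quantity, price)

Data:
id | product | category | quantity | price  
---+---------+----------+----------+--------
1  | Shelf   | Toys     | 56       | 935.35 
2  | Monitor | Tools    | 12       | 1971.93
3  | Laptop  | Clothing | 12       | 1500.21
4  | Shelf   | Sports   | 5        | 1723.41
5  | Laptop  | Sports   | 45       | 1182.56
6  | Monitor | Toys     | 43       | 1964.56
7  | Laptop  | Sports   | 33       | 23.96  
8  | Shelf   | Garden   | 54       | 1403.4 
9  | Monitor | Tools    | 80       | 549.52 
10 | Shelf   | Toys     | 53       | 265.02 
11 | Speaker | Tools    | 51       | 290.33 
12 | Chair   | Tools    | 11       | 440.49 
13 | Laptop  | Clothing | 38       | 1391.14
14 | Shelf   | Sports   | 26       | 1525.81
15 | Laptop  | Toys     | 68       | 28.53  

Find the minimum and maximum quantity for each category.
SELECT category, MIN(quantity), MAX(quantity)
FROM sales
GROUP BY category

Result:
  Clothing: min=12, max=38
  Garden: min=54, max=54
  Sports: min=5, max=45
  Tools: min=11, max=80
  Toys: min=43, max=68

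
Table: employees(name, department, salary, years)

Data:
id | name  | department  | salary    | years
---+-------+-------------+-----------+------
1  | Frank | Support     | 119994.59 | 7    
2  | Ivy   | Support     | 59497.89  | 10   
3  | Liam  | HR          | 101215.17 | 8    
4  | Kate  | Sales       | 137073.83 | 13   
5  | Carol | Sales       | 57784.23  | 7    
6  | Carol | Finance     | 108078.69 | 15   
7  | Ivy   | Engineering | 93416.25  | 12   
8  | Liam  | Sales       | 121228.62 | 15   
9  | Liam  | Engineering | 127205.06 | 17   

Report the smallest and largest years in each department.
SELECT department, MIN(years), MAX(years)
FROM employees
GROUP BY department

Result:
  Engineering: min=12, max=17
  Finance: min=15, max=15
  HR: min=8, max=8
  Sales: min=7, max=15
  Support: min=7, max=10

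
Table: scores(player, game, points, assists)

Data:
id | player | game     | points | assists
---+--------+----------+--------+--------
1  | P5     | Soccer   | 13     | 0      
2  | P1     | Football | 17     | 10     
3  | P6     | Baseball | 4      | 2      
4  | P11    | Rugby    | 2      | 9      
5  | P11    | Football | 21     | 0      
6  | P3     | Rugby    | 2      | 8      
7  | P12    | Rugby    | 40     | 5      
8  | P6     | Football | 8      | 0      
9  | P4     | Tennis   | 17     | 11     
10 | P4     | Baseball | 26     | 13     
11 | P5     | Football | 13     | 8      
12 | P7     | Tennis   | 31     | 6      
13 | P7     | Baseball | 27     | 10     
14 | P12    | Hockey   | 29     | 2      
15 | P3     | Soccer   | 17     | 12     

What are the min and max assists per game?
SELECT game, MIN(assists), MAX(assists)
FROM scores
GROUP BY game

Result:
  Baseball: min=2, max=13
  Football: min=0, max=10
  Hockey: min=2, max=2
  Rugby: min=5, max=9
  Soccer: min=0, max=12
  Tennis: min=6, max=11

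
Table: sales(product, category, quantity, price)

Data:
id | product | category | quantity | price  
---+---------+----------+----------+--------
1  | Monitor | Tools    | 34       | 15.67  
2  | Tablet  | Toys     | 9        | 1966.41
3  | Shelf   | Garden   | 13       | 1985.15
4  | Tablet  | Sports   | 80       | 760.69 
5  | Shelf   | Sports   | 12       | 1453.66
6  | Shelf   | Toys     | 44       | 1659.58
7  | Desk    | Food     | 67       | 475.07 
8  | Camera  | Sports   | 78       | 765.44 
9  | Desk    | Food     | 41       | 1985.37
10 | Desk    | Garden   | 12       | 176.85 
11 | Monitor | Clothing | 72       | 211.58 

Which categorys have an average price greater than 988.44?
SELECT category, AVG(price)
FROM sales
GROUP BY category
HAVING AVG(price) > 988.44

Result:
  Food: avg=1230.22
  Garden: avg=1081.00
  Sports: avg=993.26
  Toys: avg=1813.00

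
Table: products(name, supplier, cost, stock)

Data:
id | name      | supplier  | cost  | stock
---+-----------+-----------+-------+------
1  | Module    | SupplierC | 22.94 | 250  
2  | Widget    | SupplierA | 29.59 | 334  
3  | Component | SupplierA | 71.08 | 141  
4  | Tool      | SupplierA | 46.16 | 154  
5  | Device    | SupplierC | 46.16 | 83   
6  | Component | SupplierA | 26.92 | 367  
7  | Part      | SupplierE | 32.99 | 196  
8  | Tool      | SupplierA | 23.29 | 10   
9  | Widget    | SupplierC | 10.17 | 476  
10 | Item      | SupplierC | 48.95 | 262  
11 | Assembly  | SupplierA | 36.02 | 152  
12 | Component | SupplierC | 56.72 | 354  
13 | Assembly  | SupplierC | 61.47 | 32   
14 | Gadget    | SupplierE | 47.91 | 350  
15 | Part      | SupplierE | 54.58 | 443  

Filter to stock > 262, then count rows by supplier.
SELECT supplier, COUNT(*)
FROM products
WHERE stock > 262
GROUP BY supplier

Note: WHERE filters rows before grouping.

Result:
  SupplierA: 2
  SupplierC: 2
  SupplierE: 2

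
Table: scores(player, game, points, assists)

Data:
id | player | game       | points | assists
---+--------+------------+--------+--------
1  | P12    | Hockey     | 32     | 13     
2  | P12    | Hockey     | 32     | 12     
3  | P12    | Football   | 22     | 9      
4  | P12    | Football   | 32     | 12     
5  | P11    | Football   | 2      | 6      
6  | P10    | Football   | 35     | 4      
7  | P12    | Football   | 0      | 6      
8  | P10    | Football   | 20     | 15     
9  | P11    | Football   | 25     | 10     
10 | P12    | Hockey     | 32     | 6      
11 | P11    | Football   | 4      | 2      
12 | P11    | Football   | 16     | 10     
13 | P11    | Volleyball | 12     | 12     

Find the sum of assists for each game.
SELECT game, SUM(assists) as result
FROM scores
GROUP BY game

Result:
  Football: 74
  Hockey: 31
  Volleyball: 12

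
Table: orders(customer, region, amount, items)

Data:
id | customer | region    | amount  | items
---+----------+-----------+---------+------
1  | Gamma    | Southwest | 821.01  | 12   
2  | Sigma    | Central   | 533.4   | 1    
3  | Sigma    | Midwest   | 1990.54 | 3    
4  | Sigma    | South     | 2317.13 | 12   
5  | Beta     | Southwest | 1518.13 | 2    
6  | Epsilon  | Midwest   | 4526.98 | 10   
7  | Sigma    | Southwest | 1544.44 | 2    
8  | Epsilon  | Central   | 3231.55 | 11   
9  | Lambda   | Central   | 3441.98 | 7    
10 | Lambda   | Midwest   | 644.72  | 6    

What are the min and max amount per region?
SELECT region, MIN(amount), MAX(amount)
FROM orders
GROUP BY region

Result:
  Central: min=533.40, max=3441.98
  Midwest: min=644.72, max=4526.98
  South: min=2317.13, max=2317.13
  Southwest: min=821.01, max=1544.44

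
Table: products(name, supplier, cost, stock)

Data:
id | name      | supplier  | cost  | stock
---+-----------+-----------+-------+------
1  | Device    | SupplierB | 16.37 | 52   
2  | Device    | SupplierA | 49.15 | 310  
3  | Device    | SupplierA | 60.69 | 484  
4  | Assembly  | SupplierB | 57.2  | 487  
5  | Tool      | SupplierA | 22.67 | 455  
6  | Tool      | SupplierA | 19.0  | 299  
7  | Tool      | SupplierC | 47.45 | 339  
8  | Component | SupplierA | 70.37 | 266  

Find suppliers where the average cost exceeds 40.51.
SELECT supplier, AVG(cost)
FROM products
GROUP BY supplier
HAVING AVG(cost) > 40.51

Result:
  SupplierA: avg=44.38
  SupplierC: avg=47.45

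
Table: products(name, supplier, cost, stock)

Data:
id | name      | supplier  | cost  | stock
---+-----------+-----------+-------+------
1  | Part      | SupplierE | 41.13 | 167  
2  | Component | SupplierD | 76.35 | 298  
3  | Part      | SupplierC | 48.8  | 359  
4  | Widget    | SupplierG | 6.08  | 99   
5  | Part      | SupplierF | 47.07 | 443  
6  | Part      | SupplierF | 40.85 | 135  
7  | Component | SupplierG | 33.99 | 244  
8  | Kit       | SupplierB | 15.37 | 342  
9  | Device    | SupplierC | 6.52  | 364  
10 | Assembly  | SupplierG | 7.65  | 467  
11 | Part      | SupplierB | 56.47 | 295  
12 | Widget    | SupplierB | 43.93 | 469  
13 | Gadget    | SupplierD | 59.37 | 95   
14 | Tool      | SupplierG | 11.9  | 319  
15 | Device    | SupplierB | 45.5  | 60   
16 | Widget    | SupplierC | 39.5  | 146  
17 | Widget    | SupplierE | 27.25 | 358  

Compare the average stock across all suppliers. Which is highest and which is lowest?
SELECT supplier, AVG(stock)
FROM products
GROUP BY supplier
ORDER BY AVG(stock)

All groups:
  SupplierD: 196.50
  SupplierE: 262.50
  SupplierG: 282.25
  SupplierF: 289.00
  SupplierC: 289.67
  SupplierB: 291.50

Highest: SupplierB (291.50)
Lowest: SupplierD (196.50)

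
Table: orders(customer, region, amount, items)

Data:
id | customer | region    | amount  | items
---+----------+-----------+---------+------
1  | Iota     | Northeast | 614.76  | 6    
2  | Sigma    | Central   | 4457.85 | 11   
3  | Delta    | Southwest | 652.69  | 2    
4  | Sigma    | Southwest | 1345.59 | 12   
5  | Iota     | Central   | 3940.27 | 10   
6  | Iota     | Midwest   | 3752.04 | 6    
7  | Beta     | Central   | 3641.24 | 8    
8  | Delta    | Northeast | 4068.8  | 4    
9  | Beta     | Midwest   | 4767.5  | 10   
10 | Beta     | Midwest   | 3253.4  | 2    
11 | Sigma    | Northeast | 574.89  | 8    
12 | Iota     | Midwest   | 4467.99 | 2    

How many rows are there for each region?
SELECT region, COUNT(*) as count
FROM orders
GROUP BY region

Result:
  Central: 3
  Midwest: 4
  Northeast: 3
  Southwest: 2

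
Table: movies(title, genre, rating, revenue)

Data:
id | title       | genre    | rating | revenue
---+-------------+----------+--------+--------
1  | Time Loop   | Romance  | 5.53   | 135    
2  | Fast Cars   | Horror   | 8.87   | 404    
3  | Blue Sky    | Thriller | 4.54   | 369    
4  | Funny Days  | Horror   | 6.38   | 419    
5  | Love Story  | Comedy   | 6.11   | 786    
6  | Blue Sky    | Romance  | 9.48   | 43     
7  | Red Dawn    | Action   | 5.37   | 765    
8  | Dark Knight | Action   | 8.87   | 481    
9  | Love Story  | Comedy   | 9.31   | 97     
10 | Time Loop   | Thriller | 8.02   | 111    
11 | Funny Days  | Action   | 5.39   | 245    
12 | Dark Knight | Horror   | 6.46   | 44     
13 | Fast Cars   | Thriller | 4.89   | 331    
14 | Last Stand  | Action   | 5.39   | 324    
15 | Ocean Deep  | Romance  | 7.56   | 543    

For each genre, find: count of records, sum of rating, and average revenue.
SELECT genre,
       COUNT(*) as cnt,
       SUM(rating) as total_rating,
       AVG(revenue) as avg_revenue
FROM movies
GROUP BY genre

Result:
  Action: 4 records, 25.02 total rating, 453.75 avg revenue
  Comedy: 2 records, 15.42 total rating, 441.50 avg revenue
  Horror: 3 records, 21.71 total rating, 289.00 avg revenue
  Romance: 3 records, 22.57 total rating, 240.33 avg revenue
  Thriller: 3 records, 17.45 total rating, 270.33 avg revenue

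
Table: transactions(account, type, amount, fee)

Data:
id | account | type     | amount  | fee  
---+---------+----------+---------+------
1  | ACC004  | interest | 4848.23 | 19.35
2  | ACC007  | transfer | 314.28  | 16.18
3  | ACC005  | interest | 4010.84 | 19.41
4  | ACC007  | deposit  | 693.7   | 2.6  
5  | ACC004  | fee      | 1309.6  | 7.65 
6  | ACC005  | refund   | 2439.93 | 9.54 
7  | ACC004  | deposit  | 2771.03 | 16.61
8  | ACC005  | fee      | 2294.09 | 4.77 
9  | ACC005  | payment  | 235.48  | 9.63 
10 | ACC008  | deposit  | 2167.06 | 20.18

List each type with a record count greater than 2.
SELECT type, COUNT(*) as cnt
FROM transactions
GROUP BY type
HAVING COUNT(*) > 2

Result:
  deposit: 3

Note: HAVING filters groups after aggregation, WHERE filters rows before.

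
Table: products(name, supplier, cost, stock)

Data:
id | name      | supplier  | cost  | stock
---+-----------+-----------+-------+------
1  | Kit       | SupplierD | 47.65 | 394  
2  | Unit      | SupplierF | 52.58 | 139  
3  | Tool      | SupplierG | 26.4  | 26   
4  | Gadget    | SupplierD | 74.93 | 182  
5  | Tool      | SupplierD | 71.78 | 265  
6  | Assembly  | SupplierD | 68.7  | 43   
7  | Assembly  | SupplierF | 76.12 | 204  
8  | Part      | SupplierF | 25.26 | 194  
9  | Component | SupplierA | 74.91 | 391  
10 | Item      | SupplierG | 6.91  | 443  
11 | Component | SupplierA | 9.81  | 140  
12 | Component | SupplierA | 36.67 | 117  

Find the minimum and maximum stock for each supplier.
SELECT supplier, MIN(stock), MAX(stock)
FROM products
GROUP BY supplier

Result:
  SupplierA: min=117, max=391
  SupplierD: min=43, max=394
  SupplierF: min=139, max=204
  SupplierG: min=26, max=443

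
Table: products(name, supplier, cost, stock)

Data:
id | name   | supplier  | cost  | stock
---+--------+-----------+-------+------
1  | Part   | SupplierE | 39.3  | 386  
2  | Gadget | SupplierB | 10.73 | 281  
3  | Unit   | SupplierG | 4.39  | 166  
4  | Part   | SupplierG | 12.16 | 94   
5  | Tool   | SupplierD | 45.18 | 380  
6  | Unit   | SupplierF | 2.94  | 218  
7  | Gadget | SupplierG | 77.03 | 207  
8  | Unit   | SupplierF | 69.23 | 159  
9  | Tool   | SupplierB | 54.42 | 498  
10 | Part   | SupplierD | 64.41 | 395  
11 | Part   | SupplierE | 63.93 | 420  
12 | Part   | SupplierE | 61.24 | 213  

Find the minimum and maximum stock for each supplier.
SELECT supplier, MIN(stock), MAX(stock)
FROM products
GROUP BY supplier

Result:
  SupplierB: min=281, max=498
  SupplierD: min=380, max=395
  SupplierE: min=213, max=420
  SupplierF: min=159, max=218
  SupplierG: min=94, max=207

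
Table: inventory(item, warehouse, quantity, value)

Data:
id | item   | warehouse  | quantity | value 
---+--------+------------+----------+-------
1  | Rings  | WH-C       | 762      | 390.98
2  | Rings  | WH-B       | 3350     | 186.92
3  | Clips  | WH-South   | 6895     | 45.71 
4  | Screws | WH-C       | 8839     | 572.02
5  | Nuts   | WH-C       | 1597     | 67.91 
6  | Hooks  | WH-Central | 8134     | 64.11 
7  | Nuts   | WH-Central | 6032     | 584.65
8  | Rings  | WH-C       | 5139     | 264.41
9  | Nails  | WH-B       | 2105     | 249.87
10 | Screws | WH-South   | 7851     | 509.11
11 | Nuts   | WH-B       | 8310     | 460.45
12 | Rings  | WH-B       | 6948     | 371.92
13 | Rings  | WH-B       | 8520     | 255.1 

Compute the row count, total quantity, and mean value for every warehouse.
SELECT warehouse,
       COUNT(*) as cnt,
       SUM(quantity) as total_quantity,
       AVG(value) as avg_value
FROM inventory
GROUP BY warehouse

Result:
  WH-B: 5 records, 29233 total quantity, 304.85 avg value
  WH-C: 4 records, 16337 total quantity, 323.83 avg value
  WH-Central: 2 records, 14166 total quantity, 324.38 avg value
  WH-South: 2 records, 14746 total quantity, 277.41 avg value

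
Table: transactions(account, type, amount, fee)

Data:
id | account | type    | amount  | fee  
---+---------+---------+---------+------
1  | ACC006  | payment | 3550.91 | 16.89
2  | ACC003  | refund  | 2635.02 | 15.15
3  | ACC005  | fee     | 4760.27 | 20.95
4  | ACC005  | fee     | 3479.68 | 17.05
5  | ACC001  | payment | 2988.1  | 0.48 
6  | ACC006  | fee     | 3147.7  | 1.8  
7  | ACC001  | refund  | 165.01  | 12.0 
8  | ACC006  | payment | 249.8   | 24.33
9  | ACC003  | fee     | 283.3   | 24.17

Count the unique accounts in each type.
SELECT type, COUNT(DISTINCT account)
FROM transactions
GROUP BY type

Result:
  fee: 3 distinct
  payment: 2 distinct
  refund: 2 distinct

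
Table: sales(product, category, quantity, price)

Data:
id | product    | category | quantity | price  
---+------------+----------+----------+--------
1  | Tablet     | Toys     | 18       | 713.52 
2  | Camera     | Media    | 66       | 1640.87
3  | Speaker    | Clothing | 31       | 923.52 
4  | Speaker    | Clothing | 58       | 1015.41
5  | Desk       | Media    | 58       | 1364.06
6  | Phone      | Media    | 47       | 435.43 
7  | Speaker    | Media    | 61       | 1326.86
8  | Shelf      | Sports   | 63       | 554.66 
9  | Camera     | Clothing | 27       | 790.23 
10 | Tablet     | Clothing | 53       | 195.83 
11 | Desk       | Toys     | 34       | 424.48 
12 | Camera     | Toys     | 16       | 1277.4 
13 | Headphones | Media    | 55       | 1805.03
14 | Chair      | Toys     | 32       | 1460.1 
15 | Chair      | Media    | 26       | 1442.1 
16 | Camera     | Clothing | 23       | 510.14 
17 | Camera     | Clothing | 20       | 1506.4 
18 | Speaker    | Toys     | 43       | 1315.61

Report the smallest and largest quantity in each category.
SELECT category, MIN(quantity), MAX(quantity)
FROM sales
GROUP BY category

Result:
  Clothing: min=20, max=58
  Media: min=26, max=66
  Sports: min=63, max=63
  Toys: min=16, max=43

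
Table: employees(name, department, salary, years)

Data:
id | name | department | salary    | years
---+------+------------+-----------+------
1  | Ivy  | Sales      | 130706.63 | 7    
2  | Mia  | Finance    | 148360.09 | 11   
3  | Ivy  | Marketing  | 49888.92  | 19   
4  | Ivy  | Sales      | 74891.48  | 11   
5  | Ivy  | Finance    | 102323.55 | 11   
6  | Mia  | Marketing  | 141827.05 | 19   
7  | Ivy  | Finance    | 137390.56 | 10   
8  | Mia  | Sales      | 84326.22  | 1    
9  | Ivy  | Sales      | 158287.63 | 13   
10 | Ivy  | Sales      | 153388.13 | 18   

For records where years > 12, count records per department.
SELECT department, COUNT(*)
FROM employees
WHERE years > 12
GROUP BY department

Note: WHERE filters rows before grouping.

Result:
  Marketing: 2
  Sales: 2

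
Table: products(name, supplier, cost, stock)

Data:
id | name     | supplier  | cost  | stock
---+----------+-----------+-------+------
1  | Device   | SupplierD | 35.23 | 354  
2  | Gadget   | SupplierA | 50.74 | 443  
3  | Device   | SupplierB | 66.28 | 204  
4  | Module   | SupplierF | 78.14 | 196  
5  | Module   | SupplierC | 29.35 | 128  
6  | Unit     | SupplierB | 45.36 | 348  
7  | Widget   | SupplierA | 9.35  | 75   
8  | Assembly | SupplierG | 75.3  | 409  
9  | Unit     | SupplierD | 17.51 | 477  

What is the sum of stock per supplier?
SELECT supplier, SUM(stock) as result
FROM products
GROUP BY supplier

Result:
  SupplierA: 518
  SupplierB: 552
  SupplierC: 128
  SupplierD: 831
  SupplierF: 196
  SupplierG: 409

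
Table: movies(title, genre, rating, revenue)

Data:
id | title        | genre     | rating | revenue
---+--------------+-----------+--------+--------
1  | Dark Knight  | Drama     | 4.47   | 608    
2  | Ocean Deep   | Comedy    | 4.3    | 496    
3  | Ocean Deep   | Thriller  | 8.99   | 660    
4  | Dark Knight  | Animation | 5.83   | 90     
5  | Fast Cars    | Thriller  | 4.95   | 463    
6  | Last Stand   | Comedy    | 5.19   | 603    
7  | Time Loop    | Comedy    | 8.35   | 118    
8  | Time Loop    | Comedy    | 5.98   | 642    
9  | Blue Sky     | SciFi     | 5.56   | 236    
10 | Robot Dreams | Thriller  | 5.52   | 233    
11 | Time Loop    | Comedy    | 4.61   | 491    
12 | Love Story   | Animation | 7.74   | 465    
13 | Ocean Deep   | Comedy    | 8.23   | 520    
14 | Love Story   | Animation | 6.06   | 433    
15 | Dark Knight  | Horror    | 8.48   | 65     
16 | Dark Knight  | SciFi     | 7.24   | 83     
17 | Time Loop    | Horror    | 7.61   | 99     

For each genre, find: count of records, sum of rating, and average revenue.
SELECT genre,
       COUNT(*) as cnt,
       SUM(rating) as total_rating,
       AVG(revenue) as avg_revenue
FROM movies
GROUP BY genre

Result:
  Animation: 3 records, 19.63 total rating, 329.33 avg revenue
  Comedy: 6 records, 36.66 total rating, 478.33 avg revenue
  Drama: 1 records, 4.47 total rating, 608.00 avg revenue
  Horror: 2 records, 16.09 total rating, 82.00 avg revenue
  SciFi: 2 records, 12.80 total rating, 159.50 avg revenue
  Thriller: 3 records, 19.46 total rating, 452.00 avg revenue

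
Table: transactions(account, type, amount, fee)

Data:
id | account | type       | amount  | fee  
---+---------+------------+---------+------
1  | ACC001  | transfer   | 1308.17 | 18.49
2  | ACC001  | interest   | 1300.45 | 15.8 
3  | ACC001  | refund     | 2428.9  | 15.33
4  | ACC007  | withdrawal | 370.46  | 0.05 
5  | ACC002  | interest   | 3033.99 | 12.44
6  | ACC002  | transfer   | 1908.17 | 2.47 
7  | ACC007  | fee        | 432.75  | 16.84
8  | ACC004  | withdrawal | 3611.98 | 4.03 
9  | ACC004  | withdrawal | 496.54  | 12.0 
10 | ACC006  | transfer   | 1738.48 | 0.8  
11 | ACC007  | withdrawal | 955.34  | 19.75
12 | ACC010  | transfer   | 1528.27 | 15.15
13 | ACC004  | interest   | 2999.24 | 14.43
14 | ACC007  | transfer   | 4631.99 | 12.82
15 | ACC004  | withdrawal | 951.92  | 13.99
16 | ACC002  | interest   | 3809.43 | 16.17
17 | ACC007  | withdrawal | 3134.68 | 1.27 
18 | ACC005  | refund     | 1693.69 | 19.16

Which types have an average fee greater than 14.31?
SELECT type, AVG(fee)
FROM transactions
GROUP BY type
HAVING AVG(fee) > 14.31

Result:
  fee: avg=16.84
  interest: avg=14.71
  refund: avg=17.25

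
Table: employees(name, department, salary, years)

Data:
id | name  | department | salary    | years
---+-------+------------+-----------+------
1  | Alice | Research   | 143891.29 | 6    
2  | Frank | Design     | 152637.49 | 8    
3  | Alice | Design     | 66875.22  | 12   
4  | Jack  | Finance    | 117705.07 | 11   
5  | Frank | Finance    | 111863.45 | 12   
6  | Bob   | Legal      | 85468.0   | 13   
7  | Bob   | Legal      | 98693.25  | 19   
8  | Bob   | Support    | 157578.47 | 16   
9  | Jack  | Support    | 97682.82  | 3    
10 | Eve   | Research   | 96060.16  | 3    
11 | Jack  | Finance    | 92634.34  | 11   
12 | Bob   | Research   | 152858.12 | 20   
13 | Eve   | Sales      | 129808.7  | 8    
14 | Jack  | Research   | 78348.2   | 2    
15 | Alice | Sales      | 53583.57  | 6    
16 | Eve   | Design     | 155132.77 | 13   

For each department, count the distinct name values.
SELECT department, COUNT(DISTINCT name)
FROM employees
GROUP BY department

Result:
  Design: 3 distinct
  Finance: 2 distinct
  Legal: 1 distinct
  Research: 4 distinct
  Sales: 2 distinct
  Support: 2 distinct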